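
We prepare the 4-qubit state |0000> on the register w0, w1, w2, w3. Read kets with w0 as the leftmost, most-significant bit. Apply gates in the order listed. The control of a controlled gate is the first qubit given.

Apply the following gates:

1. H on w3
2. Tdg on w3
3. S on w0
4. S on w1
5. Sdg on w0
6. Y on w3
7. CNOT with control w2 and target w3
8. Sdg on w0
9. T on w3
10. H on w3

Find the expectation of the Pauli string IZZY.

The expectation value of IZZY is 1.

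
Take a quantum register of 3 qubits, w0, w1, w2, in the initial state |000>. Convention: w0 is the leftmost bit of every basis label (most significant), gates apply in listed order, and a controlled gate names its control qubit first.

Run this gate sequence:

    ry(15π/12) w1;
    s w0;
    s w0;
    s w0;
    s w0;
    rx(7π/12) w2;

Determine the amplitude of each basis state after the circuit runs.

The final amplitudes are -sqrt(6)/8 - sqrt(2)/8 + 1/4 on |000>, I*(-sqrt(6) + sqrt(2) + 2*sqrt(3))/8 on |001>, -sqrt(2)/8 + sqrt(6)/8 + sqrt(3)/4 on |010>, I*(-sqrt(6) - 2 - sqrt(2))/8 on |011>, 0 on |100>, 0 on |101>, 0 on |110>, 0 on |111>.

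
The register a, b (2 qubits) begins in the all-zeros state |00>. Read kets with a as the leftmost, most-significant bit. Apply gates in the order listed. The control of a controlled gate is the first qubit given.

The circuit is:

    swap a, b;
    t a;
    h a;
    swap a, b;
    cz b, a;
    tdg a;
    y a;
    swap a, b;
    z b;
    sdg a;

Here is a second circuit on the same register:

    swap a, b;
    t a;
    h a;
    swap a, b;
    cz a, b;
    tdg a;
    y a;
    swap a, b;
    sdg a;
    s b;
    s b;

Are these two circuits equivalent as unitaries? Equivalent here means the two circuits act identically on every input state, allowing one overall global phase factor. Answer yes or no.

Yes — the two circuits implement the same unitary up to a global phase.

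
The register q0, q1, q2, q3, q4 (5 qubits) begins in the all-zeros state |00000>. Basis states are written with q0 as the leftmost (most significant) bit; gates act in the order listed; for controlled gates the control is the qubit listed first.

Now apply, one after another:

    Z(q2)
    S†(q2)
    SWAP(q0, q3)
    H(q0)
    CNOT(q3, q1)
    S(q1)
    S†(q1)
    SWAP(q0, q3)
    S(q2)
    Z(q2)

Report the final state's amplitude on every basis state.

The final amplitudes are sqrt(2)/2 on |00000>, sqrt(2)/2 on |00010>, and 0 on every other basis state.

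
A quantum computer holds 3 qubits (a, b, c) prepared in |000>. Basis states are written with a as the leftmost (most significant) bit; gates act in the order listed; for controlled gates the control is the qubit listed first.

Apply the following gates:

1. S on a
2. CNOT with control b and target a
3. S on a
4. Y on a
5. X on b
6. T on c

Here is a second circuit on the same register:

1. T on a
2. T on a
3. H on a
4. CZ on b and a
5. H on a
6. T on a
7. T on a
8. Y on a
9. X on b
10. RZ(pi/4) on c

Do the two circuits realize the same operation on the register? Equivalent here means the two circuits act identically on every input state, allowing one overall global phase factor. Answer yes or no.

Yes — the two circuits implement the same unitary up to a global phase.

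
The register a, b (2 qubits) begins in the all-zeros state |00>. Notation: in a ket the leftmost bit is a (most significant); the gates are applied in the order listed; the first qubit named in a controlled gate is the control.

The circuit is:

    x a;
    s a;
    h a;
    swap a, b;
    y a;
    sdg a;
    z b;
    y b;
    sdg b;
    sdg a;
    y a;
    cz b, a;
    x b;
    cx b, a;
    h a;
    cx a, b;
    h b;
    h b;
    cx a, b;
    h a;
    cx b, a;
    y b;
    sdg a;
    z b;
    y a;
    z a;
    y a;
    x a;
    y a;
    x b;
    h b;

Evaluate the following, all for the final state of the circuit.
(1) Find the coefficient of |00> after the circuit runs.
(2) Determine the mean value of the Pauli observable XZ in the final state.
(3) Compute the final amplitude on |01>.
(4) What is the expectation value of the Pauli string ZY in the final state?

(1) |00> carries amplitude -1/2 - I/2 in the final state. Key observation: the block from step 14 through step 21 cancels to the identity and can be dropped.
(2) In the final state, XZ has expectation 0.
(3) The final state's coefficient on |01> equals 1/2 - I/2.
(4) In the final state, ZY has expectation 1.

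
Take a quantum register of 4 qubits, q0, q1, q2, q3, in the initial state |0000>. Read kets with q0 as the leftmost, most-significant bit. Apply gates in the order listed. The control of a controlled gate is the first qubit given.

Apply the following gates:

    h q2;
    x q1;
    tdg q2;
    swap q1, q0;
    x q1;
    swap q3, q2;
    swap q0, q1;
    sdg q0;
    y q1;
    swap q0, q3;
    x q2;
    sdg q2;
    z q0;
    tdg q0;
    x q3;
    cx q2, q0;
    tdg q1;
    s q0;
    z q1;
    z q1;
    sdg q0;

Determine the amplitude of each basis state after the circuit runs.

The final amplitudes are -sqrt(2)/2 on |0010>, sqrt(2)*I/2 on |1010>, and 0 on every other basis state. Key observation: the block from step 18 through step 21 cancels to the identity and can be dropped.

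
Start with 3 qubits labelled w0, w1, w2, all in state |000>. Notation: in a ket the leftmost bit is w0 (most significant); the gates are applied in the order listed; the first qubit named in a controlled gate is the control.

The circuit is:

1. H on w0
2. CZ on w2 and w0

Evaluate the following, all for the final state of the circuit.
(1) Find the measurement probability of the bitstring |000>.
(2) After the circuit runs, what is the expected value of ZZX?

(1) Outcome |000> occurs with probability 1/2.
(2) The expectation value of ZZX is 0.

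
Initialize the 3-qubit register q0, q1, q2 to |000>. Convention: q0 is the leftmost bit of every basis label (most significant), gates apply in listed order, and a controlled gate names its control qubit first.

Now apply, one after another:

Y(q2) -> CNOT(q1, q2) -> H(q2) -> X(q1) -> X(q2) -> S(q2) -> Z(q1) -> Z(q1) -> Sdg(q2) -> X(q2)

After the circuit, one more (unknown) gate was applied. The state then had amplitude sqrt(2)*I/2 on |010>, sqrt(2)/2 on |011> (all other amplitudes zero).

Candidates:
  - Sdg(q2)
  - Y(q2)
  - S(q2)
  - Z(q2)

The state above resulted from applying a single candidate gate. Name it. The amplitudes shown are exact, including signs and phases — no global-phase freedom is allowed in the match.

The applied gate was S(q2). Key observation: steps 5-10 multiply out to the identity, so the circuit reduces to the remaining gates.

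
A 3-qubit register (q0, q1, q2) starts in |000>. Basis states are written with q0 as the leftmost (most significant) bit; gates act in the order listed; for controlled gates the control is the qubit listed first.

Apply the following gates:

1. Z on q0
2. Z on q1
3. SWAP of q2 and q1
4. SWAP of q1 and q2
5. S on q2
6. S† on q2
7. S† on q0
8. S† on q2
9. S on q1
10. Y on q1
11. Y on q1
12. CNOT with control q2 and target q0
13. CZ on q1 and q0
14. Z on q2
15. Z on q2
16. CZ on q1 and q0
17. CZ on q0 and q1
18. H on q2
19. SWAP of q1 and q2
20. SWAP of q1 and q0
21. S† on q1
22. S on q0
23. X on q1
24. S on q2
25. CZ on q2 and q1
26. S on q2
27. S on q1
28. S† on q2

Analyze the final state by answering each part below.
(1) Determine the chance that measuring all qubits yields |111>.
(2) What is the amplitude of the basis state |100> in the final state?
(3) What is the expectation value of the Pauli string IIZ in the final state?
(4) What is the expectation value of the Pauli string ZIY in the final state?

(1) Outcome |111> occurs with probability 0.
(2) The final state's coefficient on |100> equals 0.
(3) The observable IIZ averages to 1.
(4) The expectation value of ZIY is 0.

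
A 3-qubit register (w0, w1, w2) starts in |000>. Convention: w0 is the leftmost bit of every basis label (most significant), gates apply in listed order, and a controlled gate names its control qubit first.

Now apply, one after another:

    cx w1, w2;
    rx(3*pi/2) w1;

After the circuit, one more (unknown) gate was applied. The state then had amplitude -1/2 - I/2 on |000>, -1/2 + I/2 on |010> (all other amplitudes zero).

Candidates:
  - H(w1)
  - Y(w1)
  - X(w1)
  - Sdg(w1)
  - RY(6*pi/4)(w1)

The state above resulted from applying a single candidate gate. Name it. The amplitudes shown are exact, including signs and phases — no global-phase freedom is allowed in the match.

The applied gate was H(w1).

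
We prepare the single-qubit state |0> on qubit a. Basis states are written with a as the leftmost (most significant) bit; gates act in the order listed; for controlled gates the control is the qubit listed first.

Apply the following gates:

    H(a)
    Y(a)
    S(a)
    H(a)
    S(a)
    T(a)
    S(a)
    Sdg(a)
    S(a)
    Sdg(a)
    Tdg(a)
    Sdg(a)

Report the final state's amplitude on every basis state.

The resulting statevector has amplitude -1/2 - I/2 on |0>, 1/2 - I/2 on |1>. Key observation: the block from step 5 through step 12 cancels to the identity and can be dropped.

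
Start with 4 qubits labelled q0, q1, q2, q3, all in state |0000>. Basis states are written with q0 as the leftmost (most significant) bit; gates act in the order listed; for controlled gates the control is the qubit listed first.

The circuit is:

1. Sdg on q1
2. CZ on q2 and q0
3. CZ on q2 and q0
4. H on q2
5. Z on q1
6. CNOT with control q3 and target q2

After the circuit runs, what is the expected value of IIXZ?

In the final state, IIXZ has expectation 1.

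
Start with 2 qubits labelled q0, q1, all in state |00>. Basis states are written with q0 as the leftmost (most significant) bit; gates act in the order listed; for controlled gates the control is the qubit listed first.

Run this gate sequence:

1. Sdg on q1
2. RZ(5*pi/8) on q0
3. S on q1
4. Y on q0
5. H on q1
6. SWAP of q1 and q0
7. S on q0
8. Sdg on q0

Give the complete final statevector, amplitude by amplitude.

After the circuit, the state carries amplitude 0 on |00>, sqrt(2)*exp(3*I*pi/16)/2 on |01>, 0 on |10>, sqrt(2)*exp(3*I*pi/16)/2 on |11>. Key observation: the block from step 7 through step 8 cancels to the identity and can be dropped.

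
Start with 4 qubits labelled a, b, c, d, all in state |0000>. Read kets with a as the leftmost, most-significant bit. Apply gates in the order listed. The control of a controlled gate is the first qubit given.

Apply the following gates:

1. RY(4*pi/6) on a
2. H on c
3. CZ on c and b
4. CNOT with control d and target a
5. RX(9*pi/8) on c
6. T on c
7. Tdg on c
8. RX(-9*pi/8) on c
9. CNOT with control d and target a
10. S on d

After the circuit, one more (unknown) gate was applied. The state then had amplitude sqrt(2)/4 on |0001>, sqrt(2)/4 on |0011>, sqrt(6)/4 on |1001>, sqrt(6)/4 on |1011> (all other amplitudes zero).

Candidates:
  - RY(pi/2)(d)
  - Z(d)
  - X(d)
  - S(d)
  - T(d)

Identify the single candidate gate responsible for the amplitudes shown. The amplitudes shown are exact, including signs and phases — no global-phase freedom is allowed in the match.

The unique candidate consistent with the amplitudes is X(d). Key observation: steps 4-9 multiply out to the identity, so the circuit reduces to the remaining gates.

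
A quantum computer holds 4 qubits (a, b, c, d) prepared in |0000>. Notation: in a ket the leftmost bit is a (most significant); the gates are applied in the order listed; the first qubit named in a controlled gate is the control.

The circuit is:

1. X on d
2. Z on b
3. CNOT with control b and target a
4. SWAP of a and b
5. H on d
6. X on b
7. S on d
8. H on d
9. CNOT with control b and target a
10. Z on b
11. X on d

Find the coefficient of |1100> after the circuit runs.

The amplitude on |1100> is -1/2 - I/2.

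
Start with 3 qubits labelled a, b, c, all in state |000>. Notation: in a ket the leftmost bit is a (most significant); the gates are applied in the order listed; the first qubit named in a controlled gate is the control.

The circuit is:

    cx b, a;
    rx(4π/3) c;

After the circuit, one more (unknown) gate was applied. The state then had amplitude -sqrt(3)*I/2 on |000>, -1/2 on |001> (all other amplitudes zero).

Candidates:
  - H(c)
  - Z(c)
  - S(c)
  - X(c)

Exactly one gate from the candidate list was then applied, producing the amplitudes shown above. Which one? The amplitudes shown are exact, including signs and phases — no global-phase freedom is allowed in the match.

The applied gate was X(c).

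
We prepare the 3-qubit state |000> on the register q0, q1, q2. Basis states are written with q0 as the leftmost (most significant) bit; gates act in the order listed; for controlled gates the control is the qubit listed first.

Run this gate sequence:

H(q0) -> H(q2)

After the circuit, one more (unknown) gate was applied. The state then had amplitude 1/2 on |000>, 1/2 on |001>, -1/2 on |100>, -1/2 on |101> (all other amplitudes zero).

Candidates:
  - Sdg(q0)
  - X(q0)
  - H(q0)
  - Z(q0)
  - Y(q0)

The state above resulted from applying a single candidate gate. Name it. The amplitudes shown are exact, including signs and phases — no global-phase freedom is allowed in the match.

The unique candidate consistent with the amplitudes is Z(q0).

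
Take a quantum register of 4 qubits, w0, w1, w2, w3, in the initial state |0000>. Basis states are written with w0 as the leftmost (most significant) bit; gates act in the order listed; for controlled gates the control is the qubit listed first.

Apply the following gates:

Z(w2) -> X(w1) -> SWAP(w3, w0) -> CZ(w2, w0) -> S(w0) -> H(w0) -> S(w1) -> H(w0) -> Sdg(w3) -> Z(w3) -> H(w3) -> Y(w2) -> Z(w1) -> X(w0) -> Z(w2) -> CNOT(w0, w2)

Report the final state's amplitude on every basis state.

After the circuit, the state carries amplitude -sqrt(2)/2 on |1100>, -sqrt(2)/2 on |1101>, and 0 on every other basis state.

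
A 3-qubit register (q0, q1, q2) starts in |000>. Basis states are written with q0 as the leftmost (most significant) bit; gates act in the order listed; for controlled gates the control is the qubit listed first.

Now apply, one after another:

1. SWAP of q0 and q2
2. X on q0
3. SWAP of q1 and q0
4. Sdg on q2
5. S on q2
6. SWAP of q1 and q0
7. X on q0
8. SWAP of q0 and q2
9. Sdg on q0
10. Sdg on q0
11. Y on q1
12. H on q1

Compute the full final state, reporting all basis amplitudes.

The final amplitudes are sqrt(2)*I/2 on |000>, -sqrt(2)*I/2 on |010>, and 0 on every other basis state. Key observation: the block from step 1 through step 8 cancels to the identity and can be dropped.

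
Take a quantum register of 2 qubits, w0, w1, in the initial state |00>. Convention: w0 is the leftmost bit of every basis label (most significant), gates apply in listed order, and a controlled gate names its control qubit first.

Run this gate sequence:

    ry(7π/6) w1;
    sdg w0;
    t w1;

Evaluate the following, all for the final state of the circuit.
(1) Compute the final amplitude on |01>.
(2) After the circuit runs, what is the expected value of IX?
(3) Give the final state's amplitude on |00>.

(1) The final state's coefficient on |01> equals (sqrt(2) + sqrt(6))*exp(I*pi/4)/4.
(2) The expectation value of IX is -sqrt(2)/4.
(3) The amplitude on |00> is -sqrt(6)/4 + sqrt(2)/4.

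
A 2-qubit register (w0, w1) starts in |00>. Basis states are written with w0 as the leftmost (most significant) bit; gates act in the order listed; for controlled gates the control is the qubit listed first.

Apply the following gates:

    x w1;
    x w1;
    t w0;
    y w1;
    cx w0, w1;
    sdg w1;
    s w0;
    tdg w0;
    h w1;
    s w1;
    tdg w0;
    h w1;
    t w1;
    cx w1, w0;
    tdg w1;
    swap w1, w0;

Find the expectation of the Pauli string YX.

The observable YX averages to 1. Key observation: gates 1-2 undo each other exactly, leaving only the rest of the circuit to track.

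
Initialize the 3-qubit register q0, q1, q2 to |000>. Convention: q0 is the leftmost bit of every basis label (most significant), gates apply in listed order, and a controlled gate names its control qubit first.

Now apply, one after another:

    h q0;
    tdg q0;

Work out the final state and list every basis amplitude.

After the circuit, the state carries amplitude sqrt(2)/2 on |000>, -sqrt(2)*exp(3*I*pi/4)/2 on |100>, and 0 on every other basis state.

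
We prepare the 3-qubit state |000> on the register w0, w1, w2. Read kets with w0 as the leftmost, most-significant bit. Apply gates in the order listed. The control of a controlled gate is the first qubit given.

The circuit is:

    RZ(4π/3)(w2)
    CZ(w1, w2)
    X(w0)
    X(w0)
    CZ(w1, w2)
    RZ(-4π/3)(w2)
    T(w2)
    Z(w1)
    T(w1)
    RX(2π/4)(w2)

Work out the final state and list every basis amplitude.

The resulting statevector has amplitude sqrt(2)/2 on |000>, -sqrt(2)*I/2 on |001>, and 0 on every other basis state. Key observation: the block from step 1 through step 6 cancels to the identity and can be dropped.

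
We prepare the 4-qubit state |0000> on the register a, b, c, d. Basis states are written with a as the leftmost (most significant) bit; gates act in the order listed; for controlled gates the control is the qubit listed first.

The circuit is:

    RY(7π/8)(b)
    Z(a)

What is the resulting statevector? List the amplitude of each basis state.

After the circuit, the state carries amplitude cos(7*pi/16) on |0000>, sin(7*pi/16) on |0100>, and 0 on every other basis state.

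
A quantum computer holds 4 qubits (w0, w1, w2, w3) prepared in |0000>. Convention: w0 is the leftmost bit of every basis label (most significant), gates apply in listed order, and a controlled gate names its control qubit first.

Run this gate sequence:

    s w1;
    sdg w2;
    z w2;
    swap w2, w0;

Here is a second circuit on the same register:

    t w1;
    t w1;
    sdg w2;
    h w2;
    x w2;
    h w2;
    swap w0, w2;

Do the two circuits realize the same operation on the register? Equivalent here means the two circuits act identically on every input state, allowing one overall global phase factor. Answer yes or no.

Yes — the two circuits implement the same unitary up to a global phase.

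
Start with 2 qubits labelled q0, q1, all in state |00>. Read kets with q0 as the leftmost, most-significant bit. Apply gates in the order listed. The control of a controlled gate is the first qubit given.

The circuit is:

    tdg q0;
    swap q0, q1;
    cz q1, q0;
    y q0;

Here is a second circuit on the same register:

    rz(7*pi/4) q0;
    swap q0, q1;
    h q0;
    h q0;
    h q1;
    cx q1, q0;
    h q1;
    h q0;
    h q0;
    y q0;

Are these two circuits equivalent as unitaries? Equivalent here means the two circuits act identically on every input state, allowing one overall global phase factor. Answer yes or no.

No: there is an input state on which the two circuits produce genuinely different outputs (not merely differing by a phase).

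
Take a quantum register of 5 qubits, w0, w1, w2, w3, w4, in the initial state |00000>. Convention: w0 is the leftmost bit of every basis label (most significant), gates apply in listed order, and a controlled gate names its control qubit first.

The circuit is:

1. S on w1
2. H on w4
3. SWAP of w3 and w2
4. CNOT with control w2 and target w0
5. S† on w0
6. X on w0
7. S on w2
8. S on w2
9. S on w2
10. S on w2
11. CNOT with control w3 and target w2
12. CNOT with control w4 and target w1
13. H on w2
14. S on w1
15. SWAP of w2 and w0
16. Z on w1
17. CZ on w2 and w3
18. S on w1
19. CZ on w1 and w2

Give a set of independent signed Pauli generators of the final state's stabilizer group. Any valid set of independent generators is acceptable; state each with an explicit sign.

The stabilizer group can be generated by +XIIII, -IXIIX, +IZIIZ, -IIZII, +IIIZI, among other valid generating sets. Key observation: gates 7-10 undo each other exactly, leaving only the rest of the circuit to track.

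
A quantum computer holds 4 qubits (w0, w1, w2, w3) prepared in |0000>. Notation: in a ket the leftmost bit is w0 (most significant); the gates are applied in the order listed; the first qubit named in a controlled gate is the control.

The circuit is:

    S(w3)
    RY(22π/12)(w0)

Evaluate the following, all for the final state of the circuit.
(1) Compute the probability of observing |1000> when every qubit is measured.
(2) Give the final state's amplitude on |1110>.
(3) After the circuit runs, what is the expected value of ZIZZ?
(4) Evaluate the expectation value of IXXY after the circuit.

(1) The probability of measuring |1000> is 1/2 - sqrt(3)/4.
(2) The amplitude on |1110> is 0.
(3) In the final state, ZIZZ has expectation sqrt(3)/2.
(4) In the final state, IXXY has expectation 0.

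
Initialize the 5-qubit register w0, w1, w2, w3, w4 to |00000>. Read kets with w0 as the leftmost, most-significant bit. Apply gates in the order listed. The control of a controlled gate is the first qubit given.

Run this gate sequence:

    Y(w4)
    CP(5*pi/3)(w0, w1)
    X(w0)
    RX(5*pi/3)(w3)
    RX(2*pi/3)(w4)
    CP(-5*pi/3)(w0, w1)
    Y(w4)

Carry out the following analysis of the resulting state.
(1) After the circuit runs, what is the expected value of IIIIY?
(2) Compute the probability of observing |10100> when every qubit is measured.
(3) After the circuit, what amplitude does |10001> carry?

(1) The observable IIIIY averages to sqrt(3)/2.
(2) A full measurement returns |10100> with probability 0.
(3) The final state's coefficient on |10001> equals -3*I/4.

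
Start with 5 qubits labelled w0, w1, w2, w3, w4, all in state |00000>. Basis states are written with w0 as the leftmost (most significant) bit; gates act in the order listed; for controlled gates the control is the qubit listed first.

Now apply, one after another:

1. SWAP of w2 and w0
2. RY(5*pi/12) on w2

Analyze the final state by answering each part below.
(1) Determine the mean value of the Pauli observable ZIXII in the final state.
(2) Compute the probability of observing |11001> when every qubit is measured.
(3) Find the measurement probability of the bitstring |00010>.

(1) The expectation value of ZIXII is sqrt(2)/4 + sqrt(6)/4.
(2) A full measurement returns |11001> with probability 0.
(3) A full measurement returns |00010> with probability 0.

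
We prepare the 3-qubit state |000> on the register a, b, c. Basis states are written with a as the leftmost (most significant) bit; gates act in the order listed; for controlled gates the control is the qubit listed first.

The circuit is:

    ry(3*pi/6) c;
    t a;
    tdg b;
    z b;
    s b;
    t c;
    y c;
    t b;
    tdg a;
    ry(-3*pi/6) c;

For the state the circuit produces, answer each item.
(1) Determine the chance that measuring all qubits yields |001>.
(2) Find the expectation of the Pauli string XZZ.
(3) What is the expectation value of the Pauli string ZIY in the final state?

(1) The probability of measuring |001> is sqrt(2)/4 + 1/2.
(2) In the final state, XZZ has expectation 0.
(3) In the final state, ZIY has expectation sqrt(2)/2.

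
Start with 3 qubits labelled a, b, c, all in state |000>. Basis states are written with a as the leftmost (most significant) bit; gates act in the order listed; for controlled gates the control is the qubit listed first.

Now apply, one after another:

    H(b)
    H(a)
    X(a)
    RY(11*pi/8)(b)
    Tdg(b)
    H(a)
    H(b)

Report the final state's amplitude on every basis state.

The resulting statevector has amplitude -sin(5*pi/16)/2 - cos(5*pi/16)/2 + exp(-I*pi/4)*sin(5*pi/16)/2 - exp(-I*pi/4)*cos(5*pi/16)/2 on |000>, -sin(5*pi/16)/2 - cos(5*pi/16)/2 + exp(-I*pi/4)*cos(5*pi/16)/2 - exp(-I*pi/4)*sin(5*pi/16)/2 on |010>, and 0 on every other basis state.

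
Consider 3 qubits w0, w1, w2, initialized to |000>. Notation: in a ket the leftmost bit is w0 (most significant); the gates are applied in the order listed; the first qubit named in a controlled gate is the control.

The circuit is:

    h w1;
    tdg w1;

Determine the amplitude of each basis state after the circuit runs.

The final amplitudes are sqrt(2)/2 on |000>, -sqrt(2)*exp(3*I*pi/4)/2 on |010>, and 0 on every other basis state.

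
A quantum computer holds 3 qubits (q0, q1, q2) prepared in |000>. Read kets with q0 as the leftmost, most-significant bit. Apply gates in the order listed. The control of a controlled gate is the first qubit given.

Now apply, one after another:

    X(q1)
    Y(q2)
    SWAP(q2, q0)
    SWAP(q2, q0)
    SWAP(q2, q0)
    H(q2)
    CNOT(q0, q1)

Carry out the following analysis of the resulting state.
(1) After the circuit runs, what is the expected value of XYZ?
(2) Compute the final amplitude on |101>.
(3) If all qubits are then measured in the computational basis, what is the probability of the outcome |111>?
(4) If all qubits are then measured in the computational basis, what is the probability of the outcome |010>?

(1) The expectation value of XYZ is 0. Key observation: the block from step 3 through step 4 cancels to the identity and can be dropped.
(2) The amplitude on |101> is sqrt(2)*I/2.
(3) Outcome |111> occurs with probability 0.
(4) A full measurement returns |010> with probability 0.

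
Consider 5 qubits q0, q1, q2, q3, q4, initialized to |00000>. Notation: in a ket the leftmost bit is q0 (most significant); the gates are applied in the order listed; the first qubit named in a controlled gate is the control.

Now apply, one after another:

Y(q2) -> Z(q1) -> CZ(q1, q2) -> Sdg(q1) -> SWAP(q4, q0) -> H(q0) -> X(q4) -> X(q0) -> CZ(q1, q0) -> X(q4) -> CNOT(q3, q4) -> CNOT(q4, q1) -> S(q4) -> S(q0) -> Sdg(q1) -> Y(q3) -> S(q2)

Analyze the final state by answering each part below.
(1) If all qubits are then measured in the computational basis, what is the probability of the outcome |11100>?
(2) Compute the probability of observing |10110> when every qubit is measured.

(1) A full measurement returns |11100> with probability 0.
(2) Outcome |10110> occurs with probability 1/2.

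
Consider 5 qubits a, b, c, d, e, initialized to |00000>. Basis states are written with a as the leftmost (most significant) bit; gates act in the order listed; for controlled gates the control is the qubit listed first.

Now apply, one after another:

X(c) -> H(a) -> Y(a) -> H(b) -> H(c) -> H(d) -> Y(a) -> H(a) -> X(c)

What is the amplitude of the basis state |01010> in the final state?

The final state's coefficient on |01010> equals -sqrt(2)/4.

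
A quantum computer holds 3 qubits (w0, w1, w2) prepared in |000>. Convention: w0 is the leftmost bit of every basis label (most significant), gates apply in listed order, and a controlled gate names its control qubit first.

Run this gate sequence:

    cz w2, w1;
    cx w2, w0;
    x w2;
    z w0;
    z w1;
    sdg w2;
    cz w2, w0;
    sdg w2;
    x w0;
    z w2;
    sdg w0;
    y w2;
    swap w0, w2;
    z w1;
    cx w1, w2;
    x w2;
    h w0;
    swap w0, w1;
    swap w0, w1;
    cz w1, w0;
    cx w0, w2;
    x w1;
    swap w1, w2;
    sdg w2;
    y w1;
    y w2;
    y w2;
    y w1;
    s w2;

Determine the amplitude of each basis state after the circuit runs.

The resulting statevector has amplitude -sqrt(2)/2 on |001>, -sqrt(2)/2 on |111>, and 0 on every other basis state. Key observation: gates 24-29 undo each other exactly, leaving only the rest of the circuit to track.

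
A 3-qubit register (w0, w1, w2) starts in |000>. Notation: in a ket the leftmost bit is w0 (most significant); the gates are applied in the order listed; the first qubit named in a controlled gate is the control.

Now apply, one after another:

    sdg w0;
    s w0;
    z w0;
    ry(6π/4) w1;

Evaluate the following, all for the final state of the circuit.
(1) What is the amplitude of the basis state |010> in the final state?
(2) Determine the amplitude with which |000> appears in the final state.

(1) |010> carries amplitude sqrt(2)/2 in the final state.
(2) The amplitude on |000> is -sqrt(2)/2.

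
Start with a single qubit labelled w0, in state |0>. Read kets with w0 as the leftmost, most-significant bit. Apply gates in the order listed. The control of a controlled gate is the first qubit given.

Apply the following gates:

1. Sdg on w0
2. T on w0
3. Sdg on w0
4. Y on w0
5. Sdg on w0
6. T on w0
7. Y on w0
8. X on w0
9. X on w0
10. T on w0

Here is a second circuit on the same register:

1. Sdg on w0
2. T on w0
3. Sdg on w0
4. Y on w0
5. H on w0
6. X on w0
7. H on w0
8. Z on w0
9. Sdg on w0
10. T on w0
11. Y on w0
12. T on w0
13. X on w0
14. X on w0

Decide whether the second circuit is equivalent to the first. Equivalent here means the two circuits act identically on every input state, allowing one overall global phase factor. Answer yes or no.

Yes, they are equivalent — the unitaries differ by at most a global phase.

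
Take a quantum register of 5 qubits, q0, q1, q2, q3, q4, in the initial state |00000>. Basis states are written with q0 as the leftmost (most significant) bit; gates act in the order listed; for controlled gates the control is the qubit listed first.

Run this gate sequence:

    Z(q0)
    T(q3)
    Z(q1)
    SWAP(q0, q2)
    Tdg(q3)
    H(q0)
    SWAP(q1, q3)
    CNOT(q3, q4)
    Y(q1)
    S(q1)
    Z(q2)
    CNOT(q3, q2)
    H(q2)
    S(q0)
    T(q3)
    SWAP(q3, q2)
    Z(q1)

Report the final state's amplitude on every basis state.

The final amplitudes are 1/2 on |01000>, 1/2 on |01010>, I/2 on |11000>, I/2 on |11010>, and 0 on every other basis state.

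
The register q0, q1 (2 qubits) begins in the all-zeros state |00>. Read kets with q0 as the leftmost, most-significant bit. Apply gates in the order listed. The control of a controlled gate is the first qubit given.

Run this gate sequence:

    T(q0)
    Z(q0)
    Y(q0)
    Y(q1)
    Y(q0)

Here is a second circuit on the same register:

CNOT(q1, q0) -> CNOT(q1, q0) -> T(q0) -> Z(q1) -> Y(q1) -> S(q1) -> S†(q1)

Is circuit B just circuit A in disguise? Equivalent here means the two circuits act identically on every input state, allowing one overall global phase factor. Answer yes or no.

No: there is an input state on which the two circuits produce genuinely different outputs (not merely differing by a phase).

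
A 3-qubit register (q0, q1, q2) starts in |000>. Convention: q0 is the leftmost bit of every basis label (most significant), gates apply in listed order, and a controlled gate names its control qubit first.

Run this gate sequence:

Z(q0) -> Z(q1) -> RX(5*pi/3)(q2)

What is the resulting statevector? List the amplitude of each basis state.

After the circuit, the state carries amplitude -sqrt(3)/2 on |000>, -I/2 on |001>, and 0 on every other basis state.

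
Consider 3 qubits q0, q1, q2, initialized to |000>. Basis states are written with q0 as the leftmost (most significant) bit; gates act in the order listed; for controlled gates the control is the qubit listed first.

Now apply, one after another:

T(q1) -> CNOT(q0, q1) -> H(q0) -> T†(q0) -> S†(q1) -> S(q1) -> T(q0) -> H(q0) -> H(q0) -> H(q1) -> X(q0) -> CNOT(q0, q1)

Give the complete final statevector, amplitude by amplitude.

The final amplitudes are 1/2 on |000>, 0 on |001>, 1/2 on |010>, 0 on |011>, 1/2 on |100>, 0 on |101>, 1/2 on |110>, 0 on |111>. Key observation: gates 3-8 undo each other exactly, leaving only the rest of the circuit to track.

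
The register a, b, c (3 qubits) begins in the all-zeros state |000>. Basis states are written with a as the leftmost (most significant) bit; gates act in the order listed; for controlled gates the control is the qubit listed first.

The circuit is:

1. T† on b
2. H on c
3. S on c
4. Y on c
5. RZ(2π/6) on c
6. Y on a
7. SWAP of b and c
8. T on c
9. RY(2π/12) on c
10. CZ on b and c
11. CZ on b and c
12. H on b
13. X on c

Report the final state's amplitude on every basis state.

The resulting statevector has amplitude 0 on |000>, 0 on |001>, 0 on |010>, 0 on |011>, (-sqrt(6)*I - (-sqrt(6) + sqrt(2))*exp(I*pi/3) + sqrt(2)*I)*exp(5*I*pi/6)/8 on |100>, (-sqrt(6)*I - sqrt(2)*I + (sqrt(2) + sqrt(6))*exp(I*pi/3))*exp(5*I*pi/6)/8 on |101>, (-sqrt(6)*I - (-sqrt(2) + sqrt(6))*exp(I*pi/3) + sqrt(2)*I)*exp(5*I*pi/6)/8 on |110>, (-(sqrt(2) + sqrt(6))*exp(I*pi/3) - sqrt(6)*I - sqrt(2)*I)*exp(5*I*pi/6)/8 on |111>. Key observation: steps 10-11 multiply out to the identity, so the circuit reduces to the remaining gates.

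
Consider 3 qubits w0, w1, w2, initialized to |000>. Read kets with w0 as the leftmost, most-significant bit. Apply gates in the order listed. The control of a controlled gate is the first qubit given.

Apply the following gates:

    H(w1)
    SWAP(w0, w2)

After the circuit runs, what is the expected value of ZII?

In the final state, ZII has expectation 1.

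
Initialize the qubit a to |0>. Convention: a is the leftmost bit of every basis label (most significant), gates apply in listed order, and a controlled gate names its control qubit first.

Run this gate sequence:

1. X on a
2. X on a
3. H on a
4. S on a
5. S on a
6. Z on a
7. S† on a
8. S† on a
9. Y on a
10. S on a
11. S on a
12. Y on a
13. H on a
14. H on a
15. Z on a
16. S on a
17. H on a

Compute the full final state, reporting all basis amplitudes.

The final amplitudes are -1/2 + I/2 on |0>, -1/2 - I/2 on |1>.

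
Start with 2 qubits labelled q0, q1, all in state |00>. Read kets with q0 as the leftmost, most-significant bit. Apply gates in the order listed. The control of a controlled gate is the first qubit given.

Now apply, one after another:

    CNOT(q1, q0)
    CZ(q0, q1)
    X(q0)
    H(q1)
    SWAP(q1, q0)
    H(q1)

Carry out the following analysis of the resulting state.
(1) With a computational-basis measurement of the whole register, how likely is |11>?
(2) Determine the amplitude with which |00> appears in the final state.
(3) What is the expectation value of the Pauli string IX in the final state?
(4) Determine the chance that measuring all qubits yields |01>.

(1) A full measurement returns |11> with probability 1/4.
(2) The final state's coefficient on |00> equals 1/2.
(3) In the final state, IX has expectation -1.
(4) The probability of measuring |01> is 1/4.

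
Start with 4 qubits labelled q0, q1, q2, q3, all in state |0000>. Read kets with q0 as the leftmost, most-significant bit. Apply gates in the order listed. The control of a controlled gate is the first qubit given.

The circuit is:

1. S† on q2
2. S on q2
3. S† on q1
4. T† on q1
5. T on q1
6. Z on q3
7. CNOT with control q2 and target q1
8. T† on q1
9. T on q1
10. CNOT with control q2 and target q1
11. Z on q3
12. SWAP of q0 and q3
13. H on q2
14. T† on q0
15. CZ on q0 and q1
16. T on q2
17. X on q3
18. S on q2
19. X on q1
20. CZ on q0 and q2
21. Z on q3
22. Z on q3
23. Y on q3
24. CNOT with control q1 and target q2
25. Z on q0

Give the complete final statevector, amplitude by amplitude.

The resulting statevector has amplitude sqrt(2)*exp(I*pi/4)/2 on |0100>, -sqrt(2)*I/2 on |0110>, and 0 on every other basis state. Key observation: the block from step 6 through step 11 cancels to the identity and can be dropped.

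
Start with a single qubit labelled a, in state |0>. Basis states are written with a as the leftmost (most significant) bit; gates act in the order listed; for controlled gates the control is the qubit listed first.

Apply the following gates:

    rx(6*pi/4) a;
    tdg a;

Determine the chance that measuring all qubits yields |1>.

A full measurement returns |1> with probability 1/2.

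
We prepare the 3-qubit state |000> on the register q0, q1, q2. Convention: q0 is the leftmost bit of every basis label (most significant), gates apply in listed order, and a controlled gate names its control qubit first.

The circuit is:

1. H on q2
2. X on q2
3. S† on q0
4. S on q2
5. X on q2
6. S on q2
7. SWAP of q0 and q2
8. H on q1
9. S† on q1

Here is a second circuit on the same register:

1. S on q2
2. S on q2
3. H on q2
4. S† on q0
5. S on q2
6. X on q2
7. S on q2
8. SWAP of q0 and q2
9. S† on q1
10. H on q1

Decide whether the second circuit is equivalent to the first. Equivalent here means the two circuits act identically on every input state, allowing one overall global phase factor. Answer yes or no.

No, they are not equivalent — no single phase factor reconciles the two unitaries.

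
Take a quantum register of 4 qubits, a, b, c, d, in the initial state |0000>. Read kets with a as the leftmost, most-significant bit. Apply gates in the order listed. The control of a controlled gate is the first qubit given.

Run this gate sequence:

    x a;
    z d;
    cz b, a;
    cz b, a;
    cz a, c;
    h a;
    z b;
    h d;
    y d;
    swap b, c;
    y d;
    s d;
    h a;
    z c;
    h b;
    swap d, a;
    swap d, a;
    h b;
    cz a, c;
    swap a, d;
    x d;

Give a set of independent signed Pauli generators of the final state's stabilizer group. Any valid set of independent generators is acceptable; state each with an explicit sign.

The stabilizer group can be generated by +YIII, +IZII, +IIZI, +IIIZ, among other valid generating sets.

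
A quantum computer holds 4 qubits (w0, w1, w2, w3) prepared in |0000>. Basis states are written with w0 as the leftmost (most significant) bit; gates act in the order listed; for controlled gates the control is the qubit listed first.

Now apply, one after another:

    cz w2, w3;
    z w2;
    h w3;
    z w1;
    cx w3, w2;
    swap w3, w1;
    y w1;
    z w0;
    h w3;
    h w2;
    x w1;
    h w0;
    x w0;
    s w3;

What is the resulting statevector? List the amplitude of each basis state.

The resulting statevector has amplitude I/4 on |0000>, -1/4 on |0001>, I/4 on |0010>, -1/4 on |0011>, -I/4 on |0100>, 1/4 on |0101>, I/4 on |0110>, -1/4 on |0111>, I/4 on |1000>, -1/4 on |1001>, I/4 on |1010>, -1/4 on |1011>, -I/4 on |1100>, 1/4 on |1101>, I/4 on |1110>, -1/4 on |1111>.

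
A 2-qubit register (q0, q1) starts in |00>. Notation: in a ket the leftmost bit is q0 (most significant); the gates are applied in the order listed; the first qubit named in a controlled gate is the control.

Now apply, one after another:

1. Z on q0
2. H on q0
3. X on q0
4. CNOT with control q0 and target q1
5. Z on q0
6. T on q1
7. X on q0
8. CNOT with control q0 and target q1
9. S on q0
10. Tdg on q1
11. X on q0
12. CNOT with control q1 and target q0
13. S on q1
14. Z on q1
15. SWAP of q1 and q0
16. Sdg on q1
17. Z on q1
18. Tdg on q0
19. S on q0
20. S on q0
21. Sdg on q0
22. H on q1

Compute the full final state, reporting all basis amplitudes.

The final amplitudes are 0 on |00>, 0 on |01>, exp(3*I*pi/4)/2 + I/2 on |10>, -I/2 + exp(3*I*pi/4)/2 on |11>. Key observation: gates 20-21 undo each other exactly, leaving only the rest of the circuit to track.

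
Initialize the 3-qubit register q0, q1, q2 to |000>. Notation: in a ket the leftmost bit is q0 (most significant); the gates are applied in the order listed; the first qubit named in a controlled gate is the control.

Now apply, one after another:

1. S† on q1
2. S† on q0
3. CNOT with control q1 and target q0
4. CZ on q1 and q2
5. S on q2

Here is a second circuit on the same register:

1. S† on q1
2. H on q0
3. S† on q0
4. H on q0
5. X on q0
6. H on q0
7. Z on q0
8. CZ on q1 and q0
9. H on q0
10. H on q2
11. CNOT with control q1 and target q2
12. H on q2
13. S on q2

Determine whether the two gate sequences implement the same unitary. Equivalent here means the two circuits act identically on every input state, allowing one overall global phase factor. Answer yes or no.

No — the two circuits implement different unitaries, even allowing a global phase.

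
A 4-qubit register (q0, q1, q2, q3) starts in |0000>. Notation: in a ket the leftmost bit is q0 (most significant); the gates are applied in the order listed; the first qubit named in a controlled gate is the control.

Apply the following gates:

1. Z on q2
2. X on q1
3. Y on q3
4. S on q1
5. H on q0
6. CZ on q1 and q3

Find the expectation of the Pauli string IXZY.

In the final state, IXZY has expectation 0.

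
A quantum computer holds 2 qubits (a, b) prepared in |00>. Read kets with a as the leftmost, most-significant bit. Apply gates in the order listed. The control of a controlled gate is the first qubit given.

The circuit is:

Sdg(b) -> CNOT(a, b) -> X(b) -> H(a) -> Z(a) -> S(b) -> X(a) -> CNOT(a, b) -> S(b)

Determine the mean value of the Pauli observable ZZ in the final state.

The observable ZZ averages to -1.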